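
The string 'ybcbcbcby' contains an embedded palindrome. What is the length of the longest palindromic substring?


Scanning 'ybcbcbcby' for palindromic substrings.
Substring at positions 0-8: 'ybcbcbcby'.
Check: reverse('ybcbcbcby') = 'ybcbcbcby' -> palindrome confirmed.
No longer palindromic substring exists; longest length = 9

9


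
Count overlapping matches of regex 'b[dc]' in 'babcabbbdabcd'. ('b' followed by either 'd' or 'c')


Pattern: b[dc] means 'b' followed by either 'd' or 'c'.
Scanning 'babcabbbdabcd' position-by-position:
  Pos 0: window 'ba' -> no
  Pos 1: window 'ab' -> no
  Pos 2: window 'bc' -> MATCH
  Pos 3: window 'ca' -> no
  Pos 4: window 'ab' -> no
  Pos 5: window 'bb' -> no
  Pos 6: window 'bb' -> no
  Pos 7: window 'bd' -> MATCH
  Pos 8: window 'da' -> no
  Pos 9: window 'ab' -> no
  Pos 10: window 'bc' -> MATCH
  Pos 11: window 'cd' -> no
  Pos 12: window 'd' -> no
Total matches: 3

3


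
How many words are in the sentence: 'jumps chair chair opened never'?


Counting words by splitting on spaces:
  Word 1: 'jumps'
  Word 2: 'chair'
  Word 3: 'chair'
  Word 4: 'opened'
  Word 5: 'never'
Total words: 5

5


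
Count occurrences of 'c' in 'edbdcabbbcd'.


Scanning 'edbdcabbbcd' for 'c':
  Position 4: 'c' -> MATCH (count: 1)
  Position 9: 'c' -> MATCH (count: 2)
Total occurrences of 'c': 2

2


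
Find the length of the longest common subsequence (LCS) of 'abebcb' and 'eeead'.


DP table for LCS of 'abebcb' and 'eeead':
       e  e  e  a  d
    0  0  0  0  0  0
  a 0  0  0  0  1  1
  b 0  0  0  0  1  1
  e 0  1  1  1  1  1
  b 0  1  1  1  1  1
  c 0  1  1  1  1  1
  b 0  1  1  1  1  1
LCS: 'a'
LCS length = 1

1


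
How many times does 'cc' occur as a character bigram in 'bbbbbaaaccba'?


Scanning 'bbbbbaaaccba' for bigram 'cc':
  Position 0: 'bb' -> no
  Position 1: 'bb' -> no
  Position 2: 'bb' -> no
  Position 3: 'bb' -> no
  Position 4: 'ba' -> no
  Position 5: 'aa' -> no
  Position 6: 'aa' -> no
  Position 7: 'ac' -> no
  Position 8: 'cc' -> MATCH
  Position 9: 'cb' -> no
  Position 10: 'ba' -> no
Total matches: 1

1


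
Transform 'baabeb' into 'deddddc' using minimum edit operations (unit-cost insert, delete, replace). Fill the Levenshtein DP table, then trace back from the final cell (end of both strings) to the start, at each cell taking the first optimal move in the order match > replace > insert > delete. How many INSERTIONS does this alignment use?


Edit distance = 7. Backtracking from cell (6, 7) with preference match > replace > insert > delete,
then listing the resulting alignment 'baabeb' -> 'deddddc' left to right:
  Step 1: insert 'd' [insertion #1]
  Step 2: replace b->e
  Step 3: replace a->d
  Step 4: replace a->d
  Step 5: replace b->d
  Step 6: replace e->d
  Step 7: replace b->c
Total insertions: 1

1


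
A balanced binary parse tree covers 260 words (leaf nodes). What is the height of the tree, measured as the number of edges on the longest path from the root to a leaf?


In a balanced binary tree with n leaves the deepest leaf is ceil(log2(n)) edges below the root.
log2(260) = 8.0224
ceil(8.0224) = 9
height (edges) = 9

9


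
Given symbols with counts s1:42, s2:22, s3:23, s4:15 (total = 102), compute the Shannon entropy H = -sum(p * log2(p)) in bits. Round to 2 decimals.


Computing entropy H = -sum(p_i * log2(p_i)):
  s1: p = 42/102 = 0.4118, -p*log2(p) = 0.5271
  s2: p = 22/102 = 0.2157, -p*log2(p) = 0.4773
  s3: p = 23/102 = 0.2255, -p*log2(p) = 0.4845
  s4: p = 15/102 = 0.1471, -p*log2(p) = 0.4067
H = sum of terms = 1.8956
Rounded to 2 decimals: 1.90

1.90


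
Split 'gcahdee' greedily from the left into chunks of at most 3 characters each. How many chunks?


'gcahdee' has 7 characters.
Chunking with max size 3:
  Chunk 1: 'gca' (positions 0-2)
  Chunk 2: 'hde' (positions 3-5)
  Chunk 3: 'e' (positions 6-6)
Total chunks: ceil(7 / 3) = 3

3


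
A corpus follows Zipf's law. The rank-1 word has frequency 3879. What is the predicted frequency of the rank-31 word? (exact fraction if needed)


Zipf's law: freq(rank) = f1 / rank
f1 = 3879, rank = 31
freq = 3879 / 31
GCD(3879, 31) = 1
Simplified: 3879/31

3879/31


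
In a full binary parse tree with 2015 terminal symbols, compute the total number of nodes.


Leaf nodes (terminals): 2015
Internal nodes = n - 1 = 2015 - 1 = 2014
Total = leaves + internal = 2015 + 2014 = 4029

4029


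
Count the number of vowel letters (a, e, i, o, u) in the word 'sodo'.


Scanning each character of 'sodo':
  Position 1: 's' -> consonant (running count: 0)
  Position 2: 'o' -> vowel (running count: 1)
  Position 3: 'd' -> consonant (running count: 1)
  Position 4: 'o' -> vowel (running count: 2)
Total vowels: 2

2


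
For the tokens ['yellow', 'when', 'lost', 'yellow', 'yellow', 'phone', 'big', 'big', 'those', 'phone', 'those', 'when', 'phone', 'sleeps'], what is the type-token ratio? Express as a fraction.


Tokens: 14
Unique types: ('big', 'lost', 'phone', 'sleeps', 'those', 'when', 'yellow') = 7
TTR = 7/14
Simplify: divide both by 7 -> 1/2
TTR = 1/2

1/2


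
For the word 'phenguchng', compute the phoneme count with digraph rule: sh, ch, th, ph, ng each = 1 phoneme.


Parsing 'phenguchng' greedily, digraphs first:
  'ph' -> digraph (1 consonant phoneme) (phonemes so far: 1)
  'e' -> vowel phoneme (phonemes so far: 2)
  'ng' -> digraph (1 consonant phoneme) (phonemes so far: 3)
  'u' -> vowel phoneme (phonemes so far: 4)
  'ch' -> digraph (1 consonant phoneme) (phonemes so far: 5)
  'ng' -> digraph (1 consonant phoneme) (phonemes so far: 6)
Total phonemes: 6

6


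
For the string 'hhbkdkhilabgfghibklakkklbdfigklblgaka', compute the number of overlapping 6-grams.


String 'hhbkdkhilabgfghibklakkklbdfigklblgaka' has length L = 37.
Number of overlapping n-grams = L - n + 1
Substituting: 37 - 6 + 1 = 32

32


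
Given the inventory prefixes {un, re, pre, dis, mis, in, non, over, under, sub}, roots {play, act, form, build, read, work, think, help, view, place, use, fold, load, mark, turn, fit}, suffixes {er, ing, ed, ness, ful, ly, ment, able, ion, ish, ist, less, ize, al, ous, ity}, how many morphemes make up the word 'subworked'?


Segmenting 'subworked' against the inventory:
  'sub' -> prefix (morpheme 1)
  'work' -> root (morpheme 2)
  'ed' -> suffix (morpheme 3)
Total morphemes: 3

3


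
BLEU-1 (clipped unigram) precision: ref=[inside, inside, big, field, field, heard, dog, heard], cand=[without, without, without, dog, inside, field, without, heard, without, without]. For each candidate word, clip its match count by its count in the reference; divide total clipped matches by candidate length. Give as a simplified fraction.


Reference word counts: {'big': 1, 'dog': 1, 'field': 2, 'heard': 2, 'inside': 2}
Checking each candidate word (with clipping):
  'without' -> not in reference -> no match (matches: 0)
  'without' -> not in reference -> no match (matches: 0)
  'without' -> not in reference -> no match (matches: 0)
  'dog' -> in reference (ref count 1, used 1/1) -> match (matches: 1)
  'inside' -> in reference (ref count 2, used 1/2) -> match (matches: 2)
  'field' -> in reference (ref count 2, used 1/2) -> match (matches: 3)
  'without' -> not in reference -> no match (matches: 3)
  'heard' -> in reference (ref count 2, used 1/2) -> match (matches: 4)
  'without' -> not in reference -> no match (matches: 4)
  'without' -> not in reference -> no match (matches: 4)
Clipped matches: 4, Candidate length: 10
Precision = 4/10 = 2/5

2/5


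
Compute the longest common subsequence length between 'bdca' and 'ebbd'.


DP table for LCS of 'bdca' and 'ebbd':
       e  b  b  d
    0  0  0  0  0
  b 0  0  1  1  1
  d 0  0  1  1  2
  c 0  0  1  1  2
  a 0  0  1  1  2
LCS: 'bd'
LCS length = 2

2


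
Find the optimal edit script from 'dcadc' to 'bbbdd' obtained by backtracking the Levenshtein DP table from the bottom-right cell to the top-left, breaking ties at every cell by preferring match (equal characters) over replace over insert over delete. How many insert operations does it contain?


Edit distance = 4. Backtracking from cell (5, 5) with preference match > replace > insert > delete,
then listing the resulting alignment 'dcadc' -> 'bbbdd' left to right:
  Step 1: replace d->b
  Step 2: replace c->b
  Step 3: replace a->b
  Step 4: keep 'd'
  Step 5: replace c->d
Total insertions: 0

0


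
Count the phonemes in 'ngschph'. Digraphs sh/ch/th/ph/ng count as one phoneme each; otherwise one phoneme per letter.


Parsing 'ngschph' greedily, digraphs first:
  'ng' -> digraph (1 consonant phoneme) (phonemes so far: 1)
  's' -> consonant phoneme (phonemes so far: 2)
  'ch' -> digraph (1 consonant phoneme) (phonemes so far: 3)
  'ph' -> digraph (1 consonant phoneme) (phonemes so far: 4)
Total phonemes: 4

4


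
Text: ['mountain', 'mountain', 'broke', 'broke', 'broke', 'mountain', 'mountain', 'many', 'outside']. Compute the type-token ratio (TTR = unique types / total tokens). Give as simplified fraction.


Tokens: 9
Unique types: ('broke', 'many', 'mountain', 'outside') = 4
TTR = 4/9
Already in lowest terms.

4/9


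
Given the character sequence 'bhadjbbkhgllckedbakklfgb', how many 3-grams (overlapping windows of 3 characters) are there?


String 'bhadjbbkhgllckedbakklfgb' has length L = 24.
Number of overlapping n-grams = L - n + 1
Substituting: 24 - 3 + 1 = 22

22


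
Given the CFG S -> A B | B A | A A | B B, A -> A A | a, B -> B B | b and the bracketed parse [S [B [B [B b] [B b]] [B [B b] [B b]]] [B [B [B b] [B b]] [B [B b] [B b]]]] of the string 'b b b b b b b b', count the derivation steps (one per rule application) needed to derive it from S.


Every bracketed nonterminal node [X ...] in the tree is produced by exactly one rule application.
Reading the tree off as a leftmost derivation:
  Step 1: S  =>  B B   (applied S -> B B)
  Step 2: B B  =>  B B B   (applied B -> B B)
  Step 3: B B B  =>  B B B B   (applied B -> B B)
  Step 4: B B B B  =>  b B B B   (applied B -> b)
  Step 5: b B B B  =>  b b B B   (applied B -> b)
  Step 6: b b B B  =>  b b B B B   (applied B -> B B)
  Step 7: b b B B B  =>  b b b B B   (applied B -> b)
  Step 8: b b b B B  =>  b b b b B   (applied B -> b)
  Step 9: b b b b B  =>  b b b b B B   (applied B -> B B)
  Step 10: b b b b B B  =>  b b b b B B B   (applied B -> B B)
  Step 11: b b b b B B B  =>  b b b b b B B   (applied B -> b)
  Step 12: b b b b b B B  =>  b b b b b b B   (applied B -> b)
  Step 13: b b b b b b B  =>  b b b b b b B B   (applied B -> B B)
  Step 14: b b b b b b B B  =>  b b b b b b b B   (applied B -> b)
  Step 15: b b b b b b b B  =>  b b b b b b b b   (applied B -> b)
Final yield: b b b b b b b b
Total rewrite steps: 15

15


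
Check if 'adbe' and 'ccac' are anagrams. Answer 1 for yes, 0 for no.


Sort characters of 'adbe': 'abde'
Sort characters of 'ccac': 'accc'
Sorted forms differ -> they are NOT anagrams
Result: 0

0


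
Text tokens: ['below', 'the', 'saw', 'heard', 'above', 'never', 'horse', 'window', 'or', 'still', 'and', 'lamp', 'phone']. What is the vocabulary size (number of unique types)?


Listing all tokens and tracking unique types:
  Token 1: 'below' -> NEW (unique so far: 1)
  Token 2: 'the' -> NEW (unique so far: 2)
  Token 3: 'saw' -> NEW (unique so far: 3)
  Token 4: 'heard' -> NEW (unique so far: 4)
  Token 5: 'above' -> NEW (unique so far: 5)
  Token 6: 'never' -> NEW (unique so far: 6)
  Token 7: 'horse' -> NEW (unique so far: 7)
  Token 8: 'window' -> NEW (unique so far: 8)
  Token 9: 'or' -> NEW (unique so far: 9)
  Token 10: 'still' -> NEW (unique so far: 10)
  Token 11: 'and' -> NEW (unique so far: 11)
  Token 12: 'lamp' -> NEW (unique so far: 12)
  Token 13: 'phone' -> NEW (unique so far: 13)
Unique types: ('above', 'and', 'below', 'heard', 'horse', 'lamp', 'never', 'or', 'phone', 'saw', 'still', 'the', 'window')
Vocabulary size: 13

13


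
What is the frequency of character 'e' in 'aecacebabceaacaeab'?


Scanning 'aecacebabceaacaeab' for 'e':
  Position 1: 'e' -> MATCH (count: 1)
  Position 5: 'e' -> MATCH (count: 2)
  Position 10: 'e' -> MATCH (count: 3)
  Position 15: 'e' -> MATCH (count: 4)
Total occurrences of 'e': 4

4


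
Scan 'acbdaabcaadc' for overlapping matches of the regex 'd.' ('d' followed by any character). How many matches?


Pattern: d. means 'd' followed by any character.
Scanning 'acbdaabcaadc' position-by-position:
  Pos 0: window 'ac' -> no
  Pos 1: window 'cb' -> no
  Pos 2: window 'bd' -> no
  Pos 3: window 'da' -> MATCH
  Pos 4: window 'aa' -> no
  Pos 5: window 'ab' -> no
  Pos 6: window 'bc' -> no
  Pos 7: window 'ca' -> no
  Pos 8: window 'aa' -> no
  Pos 9: window 'ad' -> no
  Pos 10: window 'dc' -> MATCH
  Pos 11: window 'c' -> no
Total matches: 2

2


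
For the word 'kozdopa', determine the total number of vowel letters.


Scanning each character of 'kozdopa':
  Position 1: 'k' -> consonant (running count: 0)
  Position 2: 'o' -> vowel (running count: 1)
  Position 3: 'z' -> consonant (running count: 1)
  Position 4: 'd' -> consonant (running count: 1)
  Position 5: 'o' -> vowel (running count: 2)
  Position 6: 'p' -> consonant (running count: 2)
  Position 7: 'a' -> vowel (running count: 3)
Total vowels: 3

3


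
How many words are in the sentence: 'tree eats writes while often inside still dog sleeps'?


Counting words by splitting on spaces:
  Word 1: 'tree'
  Word 2: 'eats'
  Word 3: 'writes'
  Word 4: 'while'
  Word 5: 'often'
  Word 6: 'inside'
  Word 7: 'still'
  Word 8: 'dog'
  Word 9: 'sleeps'
Total words: 9

9


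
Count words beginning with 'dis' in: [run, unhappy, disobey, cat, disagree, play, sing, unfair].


Checking each word for prefix 'dis':
  'run' -> no (count: 0)
  'unhappy' -> no (count: 0)
  'disobey' -> YES, starts with 'dis' (count: 1)
  'cat' -> no (count: 1)
  'disagree' -> YES, starts with 'dis' (count: 2)
  'play' -> no (count: 2)
  'sing' -> no (count: 2)
  'unfair' -> no (count: 2)
Total with prefix 'dis': 2

2


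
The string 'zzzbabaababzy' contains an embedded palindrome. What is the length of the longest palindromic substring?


Scanning 'zzzbabaababzy' for palindromic substrings.
Substring at positions 2-11: 'zbabaababz'.
Check: reverse('zbabaababz') = 'zbabaababz' -> palindrome confirmed.
Neighbouring characters ('z' / 'y') break symmetry, so it cannot extend further.
No longer palindromic substring exists; longest length = 10

10


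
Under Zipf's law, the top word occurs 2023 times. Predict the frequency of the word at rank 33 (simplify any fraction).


Zipf's law: freq(rank) = f1 / rank
f1 = 2023, rank = 33
freq = 2023 / 33
GCD(2023, 33) = 1
Simplified: 2023/33

2023/33


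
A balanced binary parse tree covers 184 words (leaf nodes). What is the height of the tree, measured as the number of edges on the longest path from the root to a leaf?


In a balanced binary tree with n leaves the deepest leaf is ceil(log2(n)) edges below the root.
log2(184) = 7.5236
ceil(7.5236) = 8
height (edges) = 8

8


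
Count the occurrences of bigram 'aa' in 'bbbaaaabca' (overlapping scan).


Scanning 'bbbaaaabca' for bigram 'aa':
  Position 0: 'bb' -> no
  Position 1: 'bb' -> no
  Position 2: 'ba' -> no
  Position 3: 'aa' -> MATCH
  Position 4: 'aa' -> MATCH
  Position 5: 'aa' -> MATCH
  Position 6: 'ab' -> no
  Position 7: 'bc' -> no
  Position 8: 'ca' -> no
Total matches: 3

3


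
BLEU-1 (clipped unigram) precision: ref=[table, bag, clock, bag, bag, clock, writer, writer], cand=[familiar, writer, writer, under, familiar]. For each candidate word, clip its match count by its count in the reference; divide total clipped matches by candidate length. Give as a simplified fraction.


Reference word counts: {'bag': 3, 'clock': 2, 'table': 1, 'writer': 2}
Checking each candidate word (with clipping):
  'familiar' -> not in reference -> no match (matches: 0)
  'writer' -> in reference (ref count 2, used 1/2) -> match (matches: 1)
  'writer' -> in reference (ref count 2, used 2/2) -> match (matches: 2)
  'under' -> not in reference -> no match (matches: 2)
  'familiar' -> not in reference -> no match (matches: 2)
Clipped matches: 2, Candidate length: 5
Precision = 2/5

2/5


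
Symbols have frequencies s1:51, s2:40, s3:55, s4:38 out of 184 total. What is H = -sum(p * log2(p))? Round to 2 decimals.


Computing entropy H = -sum(p_i * log2(p_i)):
  s1: p = 51/184 = 0.2772, -p*log2(p) = 0.5131
  s2: p = 40/184 = 0.2174, -p*log2(p) = 0.4786
  s3: p = 55/184 = 0.2989, -p*log2(p) = 0.5208
  s4: p = 38/184 = 0.2065, -p*log2(p) = 0.4700
H = sum of terms = 1.9825
Rounded to 2 decimals: 1.98

1.98


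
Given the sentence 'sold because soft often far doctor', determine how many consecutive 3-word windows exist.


Word trigrams from [6] words:
  Trigram 1: (sold because soft)
  Trigram 2: (because soft often)
  Trigram 3: (soft often far)
  Trigram 4: (often far doctor)
Total word trigrams: 6 - 2 = 4

4


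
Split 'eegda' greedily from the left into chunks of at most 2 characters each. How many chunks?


'eegda' has 5 characters.
Chunking with max size 2:
  Chunk 1: 'ee' (positions 0-1)
  Chunk 2: 'gd' (positions 2-3)
  Chunk 3: 'a' (positions 4-4)
Total chunks: ceil(5 / 2) = 3

3


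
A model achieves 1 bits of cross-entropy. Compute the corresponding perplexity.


Perplexity formula: PP = 2^H
H = 1
PP = 2^1
Steps: 2^1 = 2
PP = 2

2


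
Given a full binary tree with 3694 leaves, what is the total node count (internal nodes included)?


Leaf nodes (terminals): 3694
Internal nodes = n - 1 = 3694 - 1 = 3693
Total = leaves + internal = 3694 + 3693 = 7387

7387


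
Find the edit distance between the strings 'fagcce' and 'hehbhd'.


Building DP table for s1='fagcce' (len 6) and s2='hehbhd' (len 6):
       h  e  h  b  h  d
    0  1  2  3  4  5  6
  f 1  1  2  3  4  5  6
  a 2  2  2  3  4  5  6
  g 3  3  3  3  4  5  6
  c 4  4  4  4  4  5  6
  c 5  5  5  5  5  5  6
  e 6  6  5  6  6  6  6
Edit distance = dp[6][6] = 6

6


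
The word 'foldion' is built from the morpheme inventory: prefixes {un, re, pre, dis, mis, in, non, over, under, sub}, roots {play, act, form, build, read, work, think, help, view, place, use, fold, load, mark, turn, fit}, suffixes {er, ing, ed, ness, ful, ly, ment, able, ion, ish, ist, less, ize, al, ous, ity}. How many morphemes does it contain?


Segmenting 'foldion' against the inventory:
  'fold' -> root (morpheme 1)
  'ion' -> suffix (morpheme 2)
Total morphemes: 2

2


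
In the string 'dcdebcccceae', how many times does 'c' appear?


Scanning 'dcdebcccceae' for 'c':
  Position 1: 'c' -> MATCH (count: 1)
  Position 5: 'c' -> MATCH (count: 2)
  Position 6: 'c' -> MATCH (count: 3)
  Position 7: 'c' -> MATCH (count: 4)
  Position 8: 'c' -> MATCH (count: 5)
Total occurrences of 'c': 5

5


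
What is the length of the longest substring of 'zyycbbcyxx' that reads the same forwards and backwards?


Scanning 'zyycbbcyxx' for palindromic substrings.
Substring at positions 2-7: 'ycbbcy'.
Check: reverse('ycbbcy') = 'ycbbcy' -> palindrome confirmed.
Neighbouring characters ('y' / 'x') break symmetry, so it cannot extend further.
No longer palindromic substring exists; longest length = 6

6


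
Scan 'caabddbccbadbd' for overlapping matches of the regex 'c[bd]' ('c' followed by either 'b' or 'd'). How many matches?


Pattern: c[bd] means 'c' followed by either 'b' or 'd'.
Scanning 'caabddbccbadbd' position-by-position:
  Pos 0: window 'ca' -> no
  Pos 1: window 'aa' -> no
  Pos 2: window 'ab' -> no
  Pos 3: window 'bd' -> no
  Pos 4: window 'dd' -> no
  Pos 5: window 'db' -> no
  Pos 6: window 'bc' -> no
  Pos 7: window 'cc' -> no
  Pos 8: window 'cb' -> MATCH
  Pos 9: window 'ba' -> no
  Pos 10: window 'ad' -> no
  Pos 11: window 'db' -> no
  Pos 12: window 'bd' -> no
  Pos 13: window 'd' -> no
Total matches: 1

1


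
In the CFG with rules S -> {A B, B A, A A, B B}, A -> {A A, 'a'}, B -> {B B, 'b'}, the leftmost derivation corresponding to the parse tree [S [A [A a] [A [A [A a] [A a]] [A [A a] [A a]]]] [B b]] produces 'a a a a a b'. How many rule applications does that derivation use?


Every bracketed nonterminal node [X ...] in the tree is produced by exactly one rule application.
Reading the tree off as a leftmost derivation:
  Step 1: S  =>  A B   (applied S -> A B)
  Step 2: A B  =>  A A B   (applied A -> A A)
  Step 3: A A B  =>  a A B   (applied A -> a)
  Step 4: a A B  =>  a A A B   (applied A -> A A)
  Step 5: a A A B  =>  a A A A B   (applied A -> A A)
  Step 6: a A A A B  =>  a a A A B   (applied A -> a)
  Step 7: a a A A B  =>  a a a A B   (applied A -> a)
  Step 8: a a a A B  =>  a a a A A B   (applied A -> A A)
  Step 9: a a a A A B  =>  a a a a A B   (applied A -> a)
  Step 10: a a a a A B  =>  a a a a a B   (applied A -> a)
  Step 11: a a a a a B  =>  a a a a a b   (applied B -> b)
Final yield: a a a a a b
Total rewrite steps: 11

11


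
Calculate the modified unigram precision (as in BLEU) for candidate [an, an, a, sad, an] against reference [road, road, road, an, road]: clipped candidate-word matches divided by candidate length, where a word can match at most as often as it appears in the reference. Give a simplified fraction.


Reference word counts: {'an': 1, 'road': 4}
Checking each candidate word (with clipping):
  'an' -> in reference (ref count 1, used 1/1) -> match (matches: 1)
  'an' -> ref count 1 already used up (1/1) -> clipped, no match (matches: 1)
  'a' -> not in reference -> no match (matches: 1)
  'sad' -> not in reference -> no match (matches: 1)
  'an' -> ref count 1 already used up (1/1) -> clipped, no match (matches: 1)
Clipped matches: 1, Candidate length: 5
Precision = 1/5

1/5


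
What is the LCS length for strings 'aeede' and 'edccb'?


DP table for LCS of 'aeede' and 'edccb':
       e  d  c  c  b
    0  0  0  0  0  0
  a 0  0  0  0  0  0
  e 0  1  1  1  1  1
  e 0  1  1  1  1  1
  d 0  1  2  2  2  2
  e 0  1  2  2  2  2
LCS: 'ed'
LCS length = 2

2


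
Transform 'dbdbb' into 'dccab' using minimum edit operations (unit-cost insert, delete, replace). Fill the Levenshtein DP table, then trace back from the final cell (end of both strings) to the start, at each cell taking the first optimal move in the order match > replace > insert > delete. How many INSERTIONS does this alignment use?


Edit distance = 3. Backtracking from cell (5, 5) with preference match > replace > insert > delete,
then listing the resulting alignment 'dbdbb' -> 'dccab' left to right:
  Step 1: keep 'd'
  Step 2: replace b->c
  Step 3: replace d->c
  Step 4: replace b->a
  Step 5: keep 'b'
Total insertions: 0

0


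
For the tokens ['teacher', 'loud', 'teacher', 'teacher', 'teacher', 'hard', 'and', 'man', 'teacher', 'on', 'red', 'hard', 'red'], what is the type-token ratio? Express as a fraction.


Tokens: 13
Unique types: ('and', 'hard', 'loud', 'man', 'on', 'red', 'teacher') = 7
TTR = 7/13
Already in lowest terms.

7/13


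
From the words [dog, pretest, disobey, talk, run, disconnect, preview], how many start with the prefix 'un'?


Checking each word for prefix 'un':
  'dog' -> no (count: 0)
  'pretest' -> no (count: 0)
  'disobey' -> no (count: 0)
  'talk' -> no (count: 0)
  'run' -> no (count: 0)
  'disconnect' -> no (count: 0)
  'preview' -> no (count: 0)
Total with prefix 'un': 0

0


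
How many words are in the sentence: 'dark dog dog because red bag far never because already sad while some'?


Counting words by splitting on spaces:
  Word 1: 'dark'
  Word 2: 'dog'
  Word 3: 'dog'
  Word 4: 'because'
  Word 5: 'red'
  Word 6: 'bag'
  Word 7: 'far'
  Word 8: 'never'
  Word 9: 'because'
  Word 10: 'already'
  Word 11: 'sad'
  Word 12: 'while'
  Word 13: 'some'
Total words: 13

13


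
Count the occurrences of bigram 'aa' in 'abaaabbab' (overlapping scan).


Scanning 'abaaabbab' for bigram 'aa':
  Position 0: 'ab' -> no
  Position 1: 'ba' -> no
  Position 2: 'aa' -> MATCH
  Position 3: 'aa' -> MATCH
  Position 4: 'ab' -> no
  Position 5: 'bb' -> no
  Position 6: 'ba' -> no
  Position 7: 'ab' -> no
Total matches: 2

2


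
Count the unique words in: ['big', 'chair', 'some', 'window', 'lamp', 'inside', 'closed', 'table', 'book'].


Listing all tokens and tracking unique types:
  Token 1: 'big' -> NEW (unique so far: 1)
  Token 2: 'chair' -> NEW (unique so far: 2)
  Token 3: 'some' -> NEW (unique so far: 3)
  Token 4: 'window' -> NEW (unique so far: 4)
  Token 5: 'lamp' -> NEW (unique so far: 5)
  Token 6: 'inside' -> NEW (unique so far: 6)
  Token 7: 'closed' -> NEW (unique so far: 7)
  Token 8: 'table' -> NEW (unique so far: 8)
  Token 9: 'book' -> NEW (unique so far: 9)
Unique types: ('big', 'book', 'chair', 'closed', 'inside', 'lamp', 'some', 'table', 'window')
Vocabulary size: 9

9


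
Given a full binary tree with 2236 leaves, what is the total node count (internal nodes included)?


Leaf nodes (terminals): 2236
Internal nodes = n - 1 = 2236 - 1 = 2235
Total = leaves + internal = 2236 + 2235 = 4471

4471


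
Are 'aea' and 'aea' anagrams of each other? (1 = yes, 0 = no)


Sort characters of 'aea': 'aae'
Sort characters of 'aea': 'aae'
Sorted forms match -> they ARE anagrams
Result: 1

1


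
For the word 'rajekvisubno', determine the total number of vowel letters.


Scanning each character of 'rajekvisubno':
  Position 1: 'r' -> consonant (running count: 0)
  Position 2: 'a' -> vowel (running count: 1)
  Position 3: 'j' -> consonant (running count: 1)
  Position 4: 'e' -> vowel (running count: 2)
  Position 5: 'k' -> consonant (running count: 2)
  Position 6: 'v' -> consonant (running count: 2)
  Position 7: 'i' -> vowel (running count: 3)
  Position 8: 's' -> consonant (running count: 3)
  Position 9: 'u' -> vowel (running count: 4)
  Position 10: 'b' -> consonant (running count: 4)
  Position 11: 'n' -> consonant (running count: 4)
  Position 12: 'o' -> vowel (running count: 5)
Total vowels: 5

5


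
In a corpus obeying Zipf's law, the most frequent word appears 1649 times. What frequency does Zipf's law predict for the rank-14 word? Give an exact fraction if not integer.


Zipf's law: freq(rank) = f1 / rank
f1 = 1649, rank = 14
freq = 1649 / 14
GCD(1649, 14) = 1
Simplified: 1649/14

1649/14


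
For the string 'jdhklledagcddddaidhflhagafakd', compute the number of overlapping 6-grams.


String 'jdhklledagcddddaidhflhagafakd' has length L = 29.
Number of overlapping n-grams = L - n + 1
Substituting: 29 - 6 + 1 = 24

24


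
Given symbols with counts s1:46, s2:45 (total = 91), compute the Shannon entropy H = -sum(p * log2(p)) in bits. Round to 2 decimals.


Computing entropy H = -sum(p_i * log2(p_i)):
  s1: p = 46/91 = 0.5055, -p*log2(p) = 0.4975
  s2: p = 45/91 = 0.4945, -p*log2(p) = 0.5024
H = sum of terms = 0.9999
Rounded to 2 decimals: 1.00

1.00


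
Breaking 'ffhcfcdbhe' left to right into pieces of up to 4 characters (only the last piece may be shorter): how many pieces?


'ffhcfcdbhe' has 10 characters.
Chunking with max size 4:
  Chunk 1: 'ffhc' (positions 0-3)
  Chunk 2: 'fcdb' (positions 4-7)
  Chunk 3: 'he' (positions 8-9)
Total chunks: ceil(10 / 4) = 3

3


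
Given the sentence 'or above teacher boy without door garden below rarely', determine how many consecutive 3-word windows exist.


Word trigrams from [9] words:
  Trigram 1: (or above teacher)
  Trigram 2: (above teacher boy)
  Trigram 3: (teacher boy without)
  Trigram 4: (boy without door)
  Trigram 5: (without door garden)
  Trigram 6: (door garden below)
  Trigram 7: (garden below rarely)
Total word trigrams: 9 - 2 = 7

7


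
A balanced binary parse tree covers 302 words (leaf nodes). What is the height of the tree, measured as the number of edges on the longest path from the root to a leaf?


In a balanced binary tree with n leaves the deepest leaf is ceil(log2(n)) edges below the root.
log2(302) = 8.2384
ceil(8.2384) = 9
height (edges) = 9

9


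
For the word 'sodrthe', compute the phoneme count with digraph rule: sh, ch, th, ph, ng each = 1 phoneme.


Parsing 'sodrthe' greedily, digraphs first:
  's' -> consonant phoneme (phonemes so far: 1)
  'o' -> vowel phoneme (phonemes so far: 2)
  'd' -> consonant phoneme (phonemes so far: 3)
  'r' -> consonant phoneme (phonemes so far: 4)
  'th' -> digraph (1 consonant phoneme) (phonemes so far: 5)
  'e' -> vowel phoneme (phonemes so far: 6)
Total phonemes: 6

6


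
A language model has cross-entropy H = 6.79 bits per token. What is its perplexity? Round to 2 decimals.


Perplexity formula: PP = 2^H
H = 6.79
PP = 2^6.79
Decompose: 2^6.79 = 2^6 * 2^0.79
2^6 = 64, 2^0.79 ~ 1.7290745
PP ~ 64 * 1.7290745 = 110.6607680
Rounded to 2 decimals: 110.66

110.66


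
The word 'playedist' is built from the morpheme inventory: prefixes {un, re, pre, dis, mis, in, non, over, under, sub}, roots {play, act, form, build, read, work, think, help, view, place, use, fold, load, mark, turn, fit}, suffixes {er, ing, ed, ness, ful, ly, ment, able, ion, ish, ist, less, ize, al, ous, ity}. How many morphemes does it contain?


Segmenting 'playedist' against the inventory:
  'play' -> root (morpheme 1)
  'ed' -> suffix (morpheme 2)
  'ist' -> suffix (morpheme 3)
Total morphemes: 3

3


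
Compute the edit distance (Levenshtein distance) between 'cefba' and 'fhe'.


Building DP table for s1='cefba' (len 5) and s2='fhe' (len 3):
       f  h  e
    0  1  2  3
  c 1  1  2  3
  e 2  2  2  2
  f 3  2  3  3
  b 4  3  3  4
  a 5  4  4  4
Edit distance = dp[5][3] = 4

4


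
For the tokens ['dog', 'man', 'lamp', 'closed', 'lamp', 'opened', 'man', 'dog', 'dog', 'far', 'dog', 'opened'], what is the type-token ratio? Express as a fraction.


Tokens: 12
Unique types: ('closed', 'dog', 'far', 'lamp', 'man', 'opened') = 6
TTR = 6/12
Simplify: divide both by 6 -> 1/2
TTR = 1/2

1/2


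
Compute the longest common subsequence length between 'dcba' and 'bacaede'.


DP table for LCS of 'dcba' and 'bacaede':
       b  a  c  a  e  d  e
    0  0  0  0  0  0  0  0
  d 0  0  0  0  0  0  1  1
  c 0  0  0  1  1  1  1  1
  b 0  1  1  1  1  1  1  1
  a 0  1  2  2  2  2  2  2
LCS: 'ca'
LCS length = 2

2


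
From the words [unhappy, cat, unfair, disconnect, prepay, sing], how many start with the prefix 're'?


Checking each word for prefix 're':
  'unhappy' -> no (count: 0)
  'cat' -> no (count: 0)
  'unfair' -> no (count: 0)
  'disconnect' -> no (count: 0)
  'prepay' -> no (count: 0)
  'sing' -> no (count: 0)
Total with prefix 're': 0

0


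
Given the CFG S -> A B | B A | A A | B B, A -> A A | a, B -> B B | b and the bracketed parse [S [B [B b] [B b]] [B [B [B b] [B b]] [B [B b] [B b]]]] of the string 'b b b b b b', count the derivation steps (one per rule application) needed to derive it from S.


Every bracketed nonterminal node [X ...] in the tree is produced by exactly one rule application.
Reading the tree off as a leftmost derivation:
  Step 1: S  =>  B B   (applied S -> B B)
  Step 2: B B  =>  B B B   (applied B -> B B)
  Step 3: B B B  =>  b B B   (applied B -> b)
  Step 4: b B B  =>  b b B   (applied B -> b)
  Step 5: b b B  =>  b b B B   (applied B -> B B)
  Step 6: b b B B  =>  b b B B B   (applied B -> B B)
  Step 7: b b B B B  =>  b b b B B   (applied B -> b)
  Step 8: b b b B B  =>  b b b b B   (applied B -> b)
  Step 9: b b b b B  =>  b b b b B B   (applied B -> B B)
  Step 10: b b b b B B  =>  b b b b b B   (applied B -> b)
  Step 11: b b b b b B  =>  b b b b b b   (applied B -> b)
Final yield: b b b b b b
Total rewrite steps: 11

11


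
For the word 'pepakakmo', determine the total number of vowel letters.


Scanning each character of 'pepakakmo':
  Position 1: 'p' -> consonant (running count: 0)
  Position 2: 'e' -> vowel (running count: 1)
  Position 3: 'p' -> consonant (running count: 1)
  Position 4: 'a' -> vowel (running count: 2)
  Position 5: 'k' -> consonant (running count: 2)
  Position 6: 'a' -> vowel (running count: 3)
  Position 7: 'k' -> consonant (running count: 3)
  Position 8: 'm' -> consonant (running count: 3)
  Position 9: 'o' -> vowel (running count: 4)
Total vowels: 4

4


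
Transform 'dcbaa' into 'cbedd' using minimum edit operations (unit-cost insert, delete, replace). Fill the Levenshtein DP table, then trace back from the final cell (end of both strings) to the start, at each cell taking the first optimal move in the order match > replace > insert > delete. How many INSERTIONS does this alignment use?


Edit distance = 4. Backtracking from cell (5, 5) with preference match > replace > insert > delete,
then listing the resulting alignment 'dcbaa' -> 'cbedd' left to right:
  Step 1: delete 'd'
  Step 2: keep 'c'
  Step 3: keep 'b'
  Step 4: insert 'e' [insertion #1]
  Step 5: replace a->d
  Step 6: replace a->d
Total insertions: 1

1


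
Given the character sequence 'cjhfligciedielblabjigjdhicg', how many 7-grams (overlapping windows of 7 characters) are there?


String 'cjhfligciedielblabjigjdhicg' has length L = 27.
Number of overlapping n-grams = L - n + 1
Substituting: 27 - 7 + 1 = 21

21


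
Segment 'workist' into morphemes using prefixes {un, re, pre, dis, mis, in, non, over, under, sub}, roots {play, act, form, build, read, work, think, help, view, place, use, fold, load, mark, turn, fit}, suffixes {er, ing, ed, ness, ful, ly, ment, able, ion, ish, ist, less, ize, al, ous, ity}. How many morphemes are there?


Segmenting 'workist' against the inventory:
  'work' -> root (morpheme 1)
  'ist' -> suffix (morpheme 2)
Total morphemes: 2

2


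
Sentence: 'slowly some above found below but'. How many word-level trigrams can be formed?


Word trigrams from [6] words:
  Trigram 1: (slowly some above)
  Trigram 2: (some above found)
  Trigram 3: (above found below)
  Trigram 4: (found below but)
Total word trigrams: 6 - 2 = 4

4


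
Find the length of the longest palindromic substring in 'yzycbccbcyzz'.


Scanning 'yzycbccbcyzz' for palindromic substrings.
Substring at positions 1-10: 'zycbccbcyz'.
Check: reverse('zycbccbcyz') = 'zycbccbcyz' -> palindrome confirmed.
Neighbouring characters ('y' / 'z') break symmetry, so it cannot extend further.
No longer palindromic substring exists; longest length = 10

10


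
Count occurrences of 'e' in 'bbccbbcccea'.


Scanning 'bbccbbcccea' for 'e':
  Position 9: 'e' -> MATCH (count: 1)
Total occurrences of 'e': 1

1


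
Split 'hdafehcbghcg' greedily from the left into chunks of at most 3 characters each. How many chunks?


'hdafehcbghcg' has 12 characters.
Chunking with max size 3:
  Chunk 1: 'hda' (positions 0-2)
  Chunk 2: 'feh' (positions 3-5)
  Chunk 3: 'cbg' (positions 6-8)
  Chunk 4: 'hcg' (positions 9-11)
Total chunks: ceil(12 / 3) = 4

4


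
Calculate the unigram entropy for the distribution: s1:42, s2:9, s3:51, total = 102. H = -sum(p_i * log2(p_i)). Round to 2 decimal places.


Computing entropy H = -sum(p_i * log2(p_i)):
  s1: p = 42/102 = 0.4118, -p*log2(p) = 0.5271
  s2: p = 9/102 = 0.0882, -p*log2(p) = 0.3090
  s3: p = 51/102 = 0.5000, -p*log2(p) = 0.5000
H = sum of terms = 1.3361
Rounded to 2 decimals: 1.34

1.34


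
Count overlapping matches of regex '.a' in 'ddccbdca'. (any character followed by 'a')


Pattern: .a means any character followed by 'a'.
Scanning 'ddccbdca' position-by-position:
  Pos 0: window 'dd' -> no
  Pos 1: window 'dc' -> no
  Pos 2: window 'cc' -> no
  Pos 3: window 'cb' -> no
  Pos 4: window 'bd' -> no
  Pos 5: window 'dc' -> no
  Pos 6: window 'ca' -> MATCH
  Pos 7: window 'a' -> no
Total matches: 1

1


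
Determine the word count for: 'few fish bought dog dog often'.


Counting words by splitting on spaces:
  Word 1: 'few'
  Word 2: 'fish'
  Word 3: 'bought'
  Word 4: 'dog'
  Word 5: 'dog'
  Word 6: 'often'
Total words: 6

6


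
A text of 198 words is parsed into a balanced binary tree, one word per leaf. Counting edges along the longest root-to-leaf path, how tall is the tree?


In a balanced binary tree with n leaves the deepest leaf is ceil(log2(n)) edges below the root.
log2(198) = 7.6294
ceil(7.6294) = 8
height (edges) = 8

8


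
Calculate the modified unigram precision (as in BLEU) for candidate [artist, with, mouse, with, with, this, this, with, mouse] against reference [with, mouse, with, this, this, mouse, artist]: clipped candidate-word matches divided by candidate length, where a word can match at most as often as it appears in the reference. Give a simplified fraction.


Reference word counts: {'artist': 1, 'mouse': 2, 'this': 2, 'with': 2}
Checking each candidate word (with clipping):
  'artist' -> in reference (ref count 1, used 1/1) -> match (matches: 1)
  'with' -> in reference (ref count 2, used 1/2) -> match (matches: 2)
  'mouse' -> in reference (ref count 2, used 1/2) -> match (matches: 3)
  'with' -> in reference (ref count 2, used 2/2) -> match (matches: 4)
  'with' -> ref count 2 already used up (2/2) -> clipped, no match (matches: 4)
  'this' -> in reference (ref count 2, used 1/2) -> match (matches: 5)
  'this' -> in reference (ref count 2, used 2/2) -> match (matches: 6)
  'with' -> ref count 2 already used up (2/2) -> clipped, no match (matches: 6)
  'mouse' -> in reference (ref count 2, used 2/2) -> match (matches: 7)
Clipped matches: 7, Candidate length: 9
Precision = 7/9

7/9


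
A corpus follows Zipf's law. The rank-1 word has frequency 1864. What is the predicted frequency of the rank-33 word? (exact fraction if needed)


Zipf's law: freq(rank) = f1 / rank
f1 = 1864, rank = 33
freq = 1864 / 33
GCD(1864, 33) = 1
Simplified: 1864/33

1864/33


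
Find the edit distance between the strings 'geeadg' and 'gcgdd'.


Building DP table for s1='geeadg' (len 6) and s2='gcgdd' (len 5):
       g  c  g  d  d
    0  1  2  3  4  5
  g 1  0  1  2  3  4
  e 2  1  1  2  3  4
  e 3  2  2  2  3  4
  a 4  3  3  3  3  4
  d 5  4  4  4  3  3
  g 6  5  5  4  4  4
Edit distance = dp[6][5] = 4

4


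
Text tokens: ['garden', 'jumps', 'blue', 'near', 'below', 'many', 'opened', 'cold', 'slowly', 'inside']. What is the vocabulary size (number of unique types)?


Listing all tokens and tracking unique types:
  Token 1: 'garden' -> NEW (unique so far: 1)
  Token 2: 'jumps' -> NEW (unique so far: 2)
  Token 3: 'blue' -> NEW (unique so far: 3)
  Token 4: 'near' -> NEW (unique so far: 4)
  Token 5: 'below' -> NEW (unique so far: 5)
  Token 6: 'many' -> NEW (unique so far: 6)
  Token 7: 'opened' -> NEW (unique so far: 7)
  Token 8: 'cold' -> NEW (unique so far: 8)
  Token 9: 'slowly' -> NEW (unique so far: 9)
  Token 10: 'inside' -> NEW (unique so far: 10)
Unique types: ('below', 'blue', 'cold', 'garden', 'inside', 'jumps', 'many', 'near', 'opened', 'slowly')
Vocabulary size: 10

10


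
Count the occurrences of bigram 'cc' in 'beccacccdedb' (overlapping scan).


Scanning 'beccacccdedb' for bigram 'cc':
  Position 0: 'be' -> no
  Position 1: 'ec' -> no
  Position 2: 'cc' -> MATCH
  Position 3: 'ca' -> no
  Position 4: 'ac' -> no
  Position 5: 'cc' -> MATCH
  Position 6: 'cc' -> MATCH
  Position 7: 'cd' -> no
  Position 8: 'de' -> no
  Position 9: 'ed' -> no
  Position 10: 'db' -> no
Total matches: 3

3


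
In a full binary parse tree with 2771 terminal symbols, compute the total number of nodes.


Leaf nodes (terminals): 2771
Internal nodes = n - 1 = 2771 - 1 = 2770
Total = leaves + internal = 2771 + 2770 = 5541

5541


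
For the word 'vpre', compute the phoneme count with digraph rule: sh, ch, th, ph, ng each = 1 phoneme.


Parsing 'vpre' greedily, digraphs first:
  'v' -> consonant phoneme (phonemes so far: 1)
  'p' -> consonant phoneme (phonemes so far: 2)
  'r' -> consonant phoneme (phonemes so far: 3)
  'e' -> vowel phoneme (phonemes so far: 4)
Total phonemes: 4

4


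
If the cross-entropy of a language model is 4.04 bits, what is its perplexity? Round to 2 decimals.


Perplexity formula: PP = 2^H
H = 4.04
PP = 2^4.04
Decompose: 2^4.04 = 2^4 * 2^0.04
2^4 = 16, 2^0.04 ~ 1.0281138
PP ~ 16 * 1.0281138 = 16.4498208
Rounded to 2 decimals: 16.45

16.45


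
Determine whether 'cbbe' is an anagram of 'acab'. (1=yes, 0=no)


Sort characters of 'cbbe': 'bbce'
Sort characters of 'acab': 'aabc'
Sorted forms differ -> they are NOT anagrams
Result: 0

0
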